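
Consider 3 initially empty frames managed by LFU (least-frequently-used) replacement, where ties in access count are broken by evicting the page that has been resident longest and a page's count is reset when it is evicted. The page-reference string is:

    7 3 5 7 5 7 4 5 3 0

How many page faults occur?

6

7: miss, frames [7]
3: miss, frames [7, 3]
5: miss, frames [7, 3, 5]
7: hit
5: hit
7: hit
4: miss, evict 3, frames [7, 5, 4]
5: hit
3: miss, evict 4, frames [7, 5, 3]
0: miss, evict 3, frames [7, 5, 0]
Page faults: 6.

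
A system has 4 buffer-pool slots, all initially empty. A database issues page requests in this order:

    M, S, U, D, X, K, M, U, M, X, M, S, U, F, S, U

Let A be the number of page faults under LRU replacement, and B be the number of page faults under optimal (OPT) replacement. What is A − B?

2

Under LRU: F F F F F F F F . . . F . F . . → 10 faults.
Under OPT: F F F F F F . . . . . F . F . . → 8 faults.
A − B = 10 − 8 = 2.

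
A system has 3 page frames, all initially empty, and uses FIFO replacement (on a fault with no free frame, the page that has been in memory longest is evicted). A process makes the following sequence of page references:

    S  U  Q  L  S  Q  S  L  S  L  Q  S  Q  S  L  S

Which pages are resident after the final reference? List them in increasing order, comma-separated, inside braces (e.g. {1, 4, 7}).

{L, Q, S}

S: miss, frames {S}
U: miss, frames {S,U}
Q: miss, frames {S,U,Q}
L: miss, evict S, frames {U,Q,L}
S: miss, evict U, frames {Q,L,S}
Q: hit
S: hit
L: hit
S: hit
L: hit
Q: hit
S: hit
Q: hit
S: hit
L: hit
S: hit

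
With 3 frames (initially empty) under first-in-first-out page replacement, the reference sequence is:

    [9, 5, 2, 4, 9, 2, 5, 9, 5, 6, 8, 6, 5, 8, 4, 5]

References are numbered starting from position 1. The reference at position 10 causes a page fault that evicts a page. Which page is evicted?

pos 1: 9 -> miss, frames (9)
pos 2: 5 -> miss, frames (9 5)
pos 3: 2 -> miss, frames (9 5 2)
pos 4: 4 -> miss, evict 9, frames (5 2 4)
pos 5: 9 -> miss, evict 5, frames (2 4 9)
pos 6: 2 -> hit
pos 7: 5 -> miss, evict 2, frames (4 9 5)
pos 8: 9 -> hit
pos 9: 5 -> hit
pos 10: 6 -> miss, evict 4, frames (9 5 6)
At position 10, page 4 is evicted.

4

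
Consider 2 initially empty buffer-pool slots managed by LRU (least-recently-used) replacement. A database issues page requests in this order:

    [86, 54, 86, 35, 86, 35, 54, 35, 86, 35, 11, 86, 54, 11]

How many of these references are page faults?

9

86: miss, frames {86}
54: miss, frames {86,54}
86: hit
35: miss, evict 54, frames {86,35}
86: hit
35: hit
54: miss, evict 86, frames {35,54}
35: hit
86: miss, evict 54, frames {35,86}
35: hit
11: miss, evict 86, frames {35,11}
86: miss, evict 35, frames {11,86}
54: miss, evict 11, frames {86,54}
11: miss, evict 86, frames {54,11}
Page faults: 9.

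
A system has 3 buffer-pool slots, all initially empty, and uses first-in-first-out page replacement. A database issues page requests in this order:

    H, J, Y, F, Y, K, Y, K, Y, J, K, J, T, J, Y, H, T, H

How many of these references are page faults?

H -> miss, frames (H)
J -> miss, frames (H J)
Y -> miss, frames (H J Y)
F -> miss, evict H, frames (J Y F)
Y -> hit
K -> miss, evict J, frames (Y F K)
Y -> hit
K -> hit
Y -> hit
J -> miss, evict Y, frames (F K J)
K -> hit
J -> hit
T -> miss, evict F, frames (K J T)
J -> hit
Y -> miss, evict K, frames (J T Y)
H -> miss, evict J, frames (T Y H)
T -> hit
H -> hit
Page faults: 9.

9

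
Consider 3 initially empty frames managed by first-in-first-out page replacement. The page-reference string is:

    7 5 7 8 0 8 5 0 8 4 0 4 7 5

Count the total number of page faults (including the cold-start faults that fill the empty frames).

7

7: fault, frames {7}
5: fault, frames {7,5}
7: hit
8: fault, frames {7,5,8}
0: fault, evict 7, frames {5,8,0}
8: hit
5: hit
0: hit
8: hit
4: fault, evict 5, frames {8,0,4}
0: hit
4: hit
7: fault, evict 8, frames {0,4,7}
5: fault, evict 0, frames {4,7,5}
Page faults: 7.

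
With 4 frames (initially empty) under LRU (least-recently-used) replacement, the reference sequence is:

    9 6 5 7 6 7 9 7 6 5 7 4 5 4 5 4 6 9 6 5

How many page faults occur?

6

9 -> miss, frames [9]
6 -> miss, frames [9, 6]
5 -> miss, frames [9, 6, 5]
7 -> miss, frames [9, 6, 5, 7]
6 -> hit
7 -> hit
9 -> hit
7 -> hit
6 -> hit
5 -> hit
7 -> hit
4 -> miss, evict 9, frames [6, 5, 7, 4]
5 -> hit
4 -> hit
5 -> hit
4 -> hit
6 -> hit
9 -> miss, evict 7, frames [5, 4, 6, 9]
6 -> hit
5 -> hit
Page faults: 6.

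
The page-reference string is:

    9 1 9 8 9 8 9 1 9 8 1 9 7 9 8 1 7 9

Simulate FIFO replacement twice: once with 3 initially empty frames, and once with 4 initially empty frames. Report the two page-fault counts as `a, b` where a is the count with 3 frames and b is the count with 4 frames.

6, 4

3 frames: F F . F . . . . . . . . F F . F . . → 6 faults.
4 frames: F F . F . . . . . . . . F . . . . . → 4 faults.
4 < 6: adding a frame reduced faults, as is typical.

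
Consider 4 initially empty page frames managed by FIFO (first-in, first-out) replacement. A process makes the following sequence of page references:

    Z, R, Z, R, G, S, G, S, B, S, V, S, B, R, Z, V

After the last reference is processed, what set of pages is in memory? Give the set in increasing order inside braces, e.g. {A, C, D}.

Z -> miss, frames [Z]
R -> miss, frames [Z, R]
Z -> hit
R -> hit
G -> miss, frames [Z, R, G]
S -> miss, frames [Z, R, G, S]
G -> hit
S -> hit
B -> miss, evict Z, frames [R, G, S, B]
S -> hit
V -> miss, evict R, frames [G, S, B, V]
S -> hit
B -> hit
R -> miss, evict G, frames [S, B, V, R]
Z -> miss, evict S, frames [B, V, R, Z]
V -> hit

{B, R, V, Z}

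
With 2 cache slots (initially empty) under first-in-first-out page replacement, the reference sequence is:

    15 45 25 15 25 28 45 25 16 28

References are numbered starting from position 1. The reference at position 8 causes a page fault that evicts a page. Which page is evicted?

pos 1: 15: fault, frames (15)
pos 2: 45: fault, frames (15 45)
pos 3: 25: fault, evict 15, frames (45 25)
pos 4: 15: fault, evict 45, frames (25 15)
pos 5: 25: hit
pos 6: 28: fault, evict 25, frames (15 28)
pos 7: 45: fault, evict 15, frames (28 45)
pos 8: 25: fault, evict 28, frames (45 25)
At position 8, page 28 is evicted.

28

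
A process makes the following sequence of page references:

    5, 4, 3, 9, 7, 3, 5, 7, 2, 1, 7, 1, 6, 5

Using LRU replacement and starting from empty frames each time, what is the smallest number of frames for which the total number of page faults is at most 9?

5

f=1: 14 faults
f=2: 13 faults
f=3: 10 faults
f=4: 10 faults
f=5: 8 faults
f=6: 8 faults
f=7: 8 faults
f=8: 8 faults
Smallest f with faults ≤ 9 is 5.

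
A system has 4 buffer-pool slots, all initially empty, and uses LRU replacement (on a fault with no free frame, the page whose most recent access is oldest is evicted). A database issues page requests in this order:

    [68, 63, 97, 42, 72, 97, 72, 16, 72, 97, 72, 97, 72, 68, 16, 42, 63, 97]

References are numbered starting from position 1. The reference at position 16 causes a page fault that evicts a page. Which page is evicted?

97

pos 1: 68: miss, frames [68]
pos 2: 63: miss, frames [68, 63]
pos 3: 97: miss, frames [68, 63, 97]
pos 4: 42: miss, frames [68, 63, 97, 42]
pos 5: 72: miss, evict 68, frames [63, 97, 42, 72]
pos 6: 97: hit
pos 7: 72: hit
pos 8: 16: miss, evict 63, frames [42, 97, 72, 16]
pos 9: 72: hit
pos 10: 97: hit
pos 11: 72: hit
pos 12: 97: hit
pos 13: 72: hit
pos 14: 68: miss, evict 42, frames [16, 97, 72, 68]
pos 15: 16: hit
pos 16: 42: miss, evict 97, frames [72, 68, 16, 42]
At position 16, page 97 is evicted.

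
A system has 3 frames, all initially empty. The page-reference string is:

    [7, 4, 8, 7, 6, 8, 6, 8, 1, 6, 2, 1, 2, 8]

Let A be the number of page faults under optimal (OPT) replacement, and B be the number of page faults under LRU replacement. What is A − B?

Under OPT: F F F . F . . . F . F . . . → 6 faults.
Under LRU: F F F . F . . . F . F . . F → 7 faults.
A − B = 6 − 7 = -1.

-1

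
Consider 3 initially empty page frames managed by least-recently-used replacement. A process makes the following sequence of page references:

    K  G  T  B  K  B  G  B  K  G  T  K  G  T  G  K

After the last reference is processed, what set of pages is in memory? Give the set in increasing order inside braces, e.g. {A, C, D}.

{G, K, T}

K: miss, frames (K)
G: miss, frames (K G)
T: miss, frames (K G T)
B: miss, evict K, frames (G T B)
K: miss, evict G, frames (T B K)
B: hit
G: miss, evict T, frames (K B G)
B: hit
K: hit
G: hit
T: miss, evict B, frames (K G T)
K: hit
G: hit
T: hit
G: hit
K: hit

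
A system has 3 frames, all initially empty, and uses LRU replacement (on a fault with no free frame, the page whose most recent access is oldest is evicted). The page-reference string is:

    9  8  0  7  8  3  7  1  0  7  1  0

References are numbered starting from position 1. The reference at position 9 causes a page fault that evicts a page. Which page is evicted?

3

pos 1: 9 → miss, frames [9]
pos 2: 8 → miss, frames [9, 8]
pos 3: 0 → miss, frames [9, 8, 0]
pos 4: 7 → miss, evict 9, frames [8, 0, 7]
pos 5: 8 → hit
pos 6: 3 → miss, evict 0, frames [7, 8, 3]
pos 7: 7 → hit
pos 8: 1 → miss, evict 8, frames [3, 7, 1]
pos 9: 0 → miss, evict 3, frames [7, 1, 0]
At position 9, page 3 is evicted.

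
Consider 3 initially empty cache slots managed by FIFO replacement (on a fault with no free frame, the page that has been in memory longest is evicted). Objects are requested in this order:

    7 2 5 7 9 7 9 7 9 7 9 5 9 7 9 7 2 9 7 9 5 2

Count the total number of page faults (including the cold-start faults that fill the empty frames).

7

7 -> fault, frames [7]
2 -> fault, frames [7, 2]
5 -> fault, frames [7, 2, 5]
7 -> hit
9 -> fault, evict 7, frames [2, 5, 9]
7 -> fault, evict 2, frames [5, 9, 7]
9 -> hit
7 -> hit
9 -> hit
7 -> hit
9 -> hit
5 -> hit
9 -> hit
7 -> hit
9 -> hit
7 -> hit
2 -> fault, evict 5, frames [9, 7, 2]
9 -> hit
7 -> hit
9 -> hit
5 -> fault, evict 9, frames [7, 2, 5]
2 -> hit
Page faults: 7.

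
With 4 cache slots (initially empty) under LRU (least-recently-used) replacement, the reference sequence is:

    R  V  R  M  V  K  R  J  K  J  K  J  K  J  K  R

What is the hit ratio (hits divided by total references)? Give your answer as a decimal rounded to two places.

R -> miss, frames {R}
V -> miss, frames {R,V}
R -> hit
M -> miss, frames {V,R,M}
V -> hit
K -> miss, frames {R,M,V,K}
R -> hit
J -> miss, evict M, frames {V,K,R,J}
K -> hit
J -> hit
K -> hit
J -> hit
K -> hit
J -> hit
K -> hit
R -> hit
Hits: 11 of 16 references → 11/16 = 0.6875.

0.69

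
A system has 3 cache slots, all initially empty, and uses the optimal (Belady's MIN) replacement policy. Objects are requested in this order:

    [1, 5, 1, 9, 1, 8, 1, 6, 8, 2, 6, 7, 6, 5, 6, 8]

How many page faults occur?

8

1: fault, frames {1}
5: fault, frames {1,5}
1: hit
9: fault, frames {1,5,9}
1: hit
8: fault, evict 9, frames {1,5,8}
1: hit
6: fault, evict 1, frames {5,8,6}
8: hit
2: fault, evict 8, frames {5,6,2}
6: hit
7: fault, evict 2, frames {5,6,7}
6: hit
5: hit
6: hit
8: fault, evict 7, frames {5,6,8}
Page faults: 8.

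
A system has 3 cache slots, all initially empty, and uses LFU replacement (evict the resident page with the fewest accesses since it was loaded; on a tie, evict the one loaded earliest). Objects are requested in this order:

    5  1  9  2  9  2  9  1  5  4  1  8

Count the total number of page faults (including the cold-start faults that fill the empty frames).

8

5: miss, frames [5]
1: miss, frames [5, 1]
9: miss, frames [5, 1, 9]
2: miss, evict 5, frames [1, 9, 2]
9: hit
2: hit
9: hit
1: hit
5: miss, evict 1, frames [9, 2, 5]
4: miss, evict 5, frames [9, 2, 4]
1: miss, evict 4, frames [9, 2, 1]
8: miss, evict 1, frames [9, 2, 8]
Page faults: 8.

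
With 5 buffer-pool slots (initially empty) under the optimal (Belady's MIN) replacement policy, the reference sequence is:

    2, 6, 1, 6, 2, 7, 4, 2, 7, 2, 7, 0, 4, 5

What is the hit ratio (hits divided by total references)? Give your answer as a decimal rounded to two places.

0.50

2: miss, frames (2)
6: miss, frames (2 6)
1: miss, frames (2 6 1)
6: hit
2: hit
7: miss, frames (2 6 1 7)
4: miss, frames (2 6 1 7 4)
2: hit
7: hit
2: hit
7: hit
0: miss, evict 7, frames (2 6 1 4 0)
4: hit
5: miss, evict 0, frames (2 6 1 4 5)
Hits: 7 of 14 references → 7/14 = 0.5000.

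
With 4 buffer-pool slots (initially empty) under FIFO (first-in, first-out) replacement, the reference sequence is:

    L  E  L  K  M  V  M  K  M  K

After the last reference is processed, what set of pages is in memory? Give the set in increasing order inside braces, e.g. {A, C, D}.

L -> miss, frames [L]
E -> miss, frames [L, E]
L -> hit
K -> miss, frames [L, E, K]
M -> miss, frames [L, E, K, M]
V -> miss, evict L, frames [E, K, M, V]
M -> hit
K -> hit
M -> hit
K -> hit

{E, K, M, V}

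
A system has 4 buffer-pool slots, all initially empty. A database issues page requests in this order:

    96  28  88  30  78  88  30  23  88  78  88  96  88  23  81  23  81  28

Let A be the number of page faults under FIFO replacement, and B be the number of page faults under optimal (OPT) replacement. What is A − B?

2

Under FIFO: F F F F F . . F . . . F F . F . . F → 10 faults.
Under OPT: F F F F F . . F . . . . . . F . . F → 8 faults.
A − B = 10 − 8 = 2.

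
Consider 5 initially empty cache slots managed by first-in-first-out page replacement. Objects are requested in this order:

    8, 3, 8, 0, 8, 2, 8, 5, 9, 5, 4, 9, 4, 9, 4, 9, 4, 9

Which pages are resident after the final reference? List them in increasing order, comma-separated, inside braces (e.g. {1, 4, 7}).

{0, 2, 4, 5, 9}

8 -> fault, frames [8]
3 -> fault, frames [8, 3]
8 -> hit
0 -> fault, frames [8, 3, 0]
8 -> hit
2 -> fault, frames [8, 3, 0, 2]
8 -> hit
5 -> fault, frames [8, 3, 0, 2, 5]
9 -> fault, evict 8, frames [3, 0, 2, 5, 9]
5 -> hit
4 -> fault, evict 3, frames [0, 2, 5, 9, 4]
9 -> hit
4 -> hit
9 -> hit
4 -> hit
9 -> hit
4 -> hit
9 -> hit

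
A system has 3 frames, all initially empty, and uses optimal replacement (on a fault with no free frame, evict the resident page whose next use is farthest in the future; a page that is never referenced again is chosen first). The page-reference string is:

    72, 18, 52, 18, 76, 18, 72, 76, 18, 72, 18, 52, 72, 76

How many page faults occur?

5

72: miss, frames {72}
18: miss, frames {72,18}
52: miss, frames {72,18,52}
18: hit
76: miss, evict 52, frames {72,18,76}
18: hit
72: hit
76: hit
18: hit
72: hit
18: hit
52: miss, evict 18, frames {72,76,52}
72: hit
76: hit
Page faults: 5.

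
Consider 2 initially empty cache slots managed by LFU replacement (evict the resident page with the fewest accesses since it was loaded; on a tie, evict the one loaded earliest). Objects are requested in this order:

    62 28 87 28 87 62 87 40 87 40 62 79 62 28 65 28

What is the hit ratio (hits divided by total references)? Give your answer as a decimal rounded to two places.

62 → miss, frames [62]
28 → miss, frames [62, 28]
87 → miss, evict 62, frames [28, 87]
28 → hit
87 → hit
62 → miss, evict 28, frames [87, 62]
87 → hit
40 → miss, evict 62, frames [87, 40]
87 → hit
40 → hit
62 → miss, evict 40, frames [87, 62]
79 → miss, evict 62, frames [87, 79]
62 → miss, evict 79, frames [87, 62]
28 → miss, evict 62, frames [87, 28]
65 → miss, evict 28, frames [87, 65]
28 → miss, evict 65, frames [87, 28]
Hits: 5 of 16 references → 5/16 = 0.3125.

0.31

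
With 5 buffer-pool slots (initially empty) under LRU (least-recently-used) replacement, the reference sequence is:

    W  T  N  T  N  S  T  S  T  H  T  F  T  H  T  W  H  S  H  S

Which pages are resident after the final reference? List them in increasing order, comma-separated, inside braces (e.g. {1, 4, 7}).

W → fault, frames [W]
T → fault, frames [W, T]
N → fault, frames [W, T, N]
T → hit
N → hit
S → fault, frames [W, T, N, S]
T → hit
S → hit
T → hit
H → fault, frames [W, N, S, T, H]
T → hit
F → fault, evict W, frames [N, S, H, T, F]
T → hit
H → hit
T → hit
W → fault, evict N, frames [S, F, H, T, W]
H → hit
S → hit
H → hit
S → hit

{F, H, S, T, W}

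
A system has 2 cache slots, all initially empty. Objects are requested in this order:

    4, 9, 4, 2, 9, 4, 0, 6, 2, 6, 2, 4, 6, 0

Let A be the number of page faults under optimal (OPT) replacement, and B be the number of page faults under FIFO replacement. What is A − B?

-2

Under OPT: F F . F . F F F . . . F . F → 8 faults.
Under FIFO: F F . F . F F F F . . F F F → 10 faults.
A − B = 8 − 10 = -2.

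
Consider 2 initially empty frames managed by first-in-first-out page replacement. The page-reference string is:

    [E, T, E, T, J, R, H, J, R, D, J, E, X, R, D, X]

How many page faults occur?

14

E -> fault, frames {E}
T -> fault, frames {E,T}
E -> hit
T -> hit
J -> fault, evict E, frames {T,J}
R -> fault, evict T, frames {J,R}
H -> fault, evict J, frames {R,H}
J -> fault, evict R, frames {H,J}
R -> fault, evict H, frames {J,R}
D -> fault, evict J, frames {R,D}
J -> fault, evict R, frames {D,J}
E -> fault, evict D, frames {J,E}
X -> fault, evict J, frames {E,X}
R -> fault, evict E, frames {X,R}
D -> fault, evict X, frames {R,D}
X -> fault, evict R, frames {D,X}
Page faults: 14.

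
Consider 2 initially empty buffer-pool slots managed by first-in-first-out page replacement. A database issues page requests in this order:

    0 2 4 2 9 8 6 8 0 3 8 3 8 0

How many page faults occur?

10

0 → fault, frames {0}
2 → fault, frames {0,2}
4 → fault, evict 0, frames {2,4}
2 → hit
9 → fault, evict 2, frames {4,9}
8 → fault, evict 4, frames {9,8}
6 → fault, evict 9, frames {8,6}
8 → hit
0 → fault, evict 8, frames {6,0}
3 → fault, evict 6, frames {0,3}
8 → fault, evict 0, frames {3,8}
3 → hit
8 → hit
0 → fault, evict 3, frames {8,0}
Page faults: 10.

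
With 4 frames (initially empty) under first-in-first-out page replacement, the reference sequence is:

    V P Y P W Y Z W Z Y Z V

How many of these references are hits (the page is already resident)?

6

V → miss, frames {V}
P → miss, frames {V,P}
Y → miss, frames {V,P,Y}
P → hit
W → miss, frames {V,P,Y,W}
Y → hit
Z → miss, evict V, frames {P,Y,W,Z}
W → hit
Z → hit
Y → hit
Z → hit
V → miss, evict P, frames {Y,W,Z,V}
Hits: 6.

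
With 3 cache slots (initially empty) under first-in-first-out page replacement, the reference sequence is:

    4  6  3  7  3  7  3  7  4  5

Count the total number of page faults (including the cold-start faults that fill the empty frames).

6

4 -> fault, frames [4]
6 -> fault, frames [4, 6]
3 -> fault, frames [4, 6, 3]
7 -> fault, evict 4, frames [6, 3, 7]
3 -> hit
7 -> hit
3 -> hit
7 -> hit
4 -> fault, evict 6, frames [3, 7, 4]
5 -> fault, evict 3, frames [7, 4, 5]
Page faults: 6.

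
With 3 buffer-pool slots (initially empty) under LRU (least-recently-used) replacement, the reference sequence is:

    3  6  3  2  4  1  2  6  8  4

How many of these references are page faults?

3 -> fault, frames {3}
6 -> fault, frames {3,6}
3 -> hit
2 -> fault, frames {6,3,2}
4 -> fault, evict 6, frames {3,2,4}
1 -> fault, evict 3, frames {2,4,1}
2 -> hit
6 -> fault, evict 4, frames {1,2,6}
8 -> fault, evict 1, frames {2,6,8}
4 -> fault, evict 2, frames {6,8,4}
Page faults: 8.

8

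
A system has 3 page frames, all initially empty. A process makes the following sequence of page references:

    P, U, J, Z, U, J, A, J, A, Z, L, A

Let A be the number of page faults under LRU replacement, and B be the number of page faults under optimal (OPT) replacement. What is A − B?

Under LRU: F F F F . . F . . F F . → 7 faults.
Under OPT: F F F F . . F . . . F . → 6 faults.
A − B = 7 − 6 = 1.

1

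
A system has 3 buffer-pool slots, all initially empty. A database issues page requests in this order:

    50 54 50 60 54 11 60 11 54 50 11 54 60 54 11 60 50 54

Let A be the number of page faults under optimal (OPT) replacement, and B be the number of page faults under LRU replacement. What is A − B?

-1

Under OPT: F F . F . F . . . F . . F . . . F . → 7 faults.
Under LRU: F F . F . F . . . F . . F . . . F F → 8 faults.
A − B = 7 − 8 = -1.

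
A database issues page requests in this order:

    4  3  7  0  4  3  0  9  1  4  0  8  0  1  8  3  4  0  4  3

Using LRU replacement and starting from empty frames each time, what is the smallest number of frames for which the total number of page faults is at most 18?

2

f=1: 20 faults
f=2: 18 faults
f=3: 15 faults
f=4: 11 faults
f=5: 8 faults
f=6: 7 faults
f=7: 7 faults
Smallest f with faults ≤ 18 is 2.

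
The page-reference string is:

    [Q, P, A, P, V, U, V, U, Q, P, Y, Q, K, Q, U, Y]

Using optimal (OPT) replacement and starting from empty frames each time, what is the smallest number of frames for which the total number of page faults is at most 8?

f=1: 16 faults
f=2: 11 faults
f=3: 9 faults
f=4: 7 faults
f=5: 7 faults
f=6: 7 faults
f=7: 7 faults
Smallest f with faults ≤ 8 is 4.

4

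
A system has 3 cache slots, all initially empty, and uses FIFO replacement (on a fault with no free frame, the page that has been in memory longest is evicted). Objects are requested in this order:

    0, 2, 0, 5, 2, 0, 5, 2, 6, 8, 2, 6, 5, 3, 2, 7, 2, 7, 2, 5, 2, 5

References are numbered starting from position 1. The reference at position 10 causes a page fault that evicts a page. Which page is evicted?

2

pos 1: 0: fault, frames {0}
pos 2: 2: fault, frames {0,2}
pos 3: 0: hit
pos 4: 5: fault, frames {0,2,5}
pos 5: 2: hit
pos 6: 0: hit
pos 7: 5: hit
pos 8: 2: hit
pos 9: 6: fault, evict 0, frames {2,5,6}
pos 10: 8: fault, evict 2, frames {5,6,8}
At position 10, page 2 is evicted.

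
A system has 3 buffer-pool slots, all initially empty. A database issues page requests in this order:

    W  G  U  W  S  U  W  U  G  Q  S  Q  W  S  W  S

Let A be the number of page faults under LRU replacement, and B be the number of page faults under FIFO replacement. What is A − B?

Under LRU: F F F . F . . . F F F . F . . . → 8 faults.
Under FIFO: F F F . F . F . F F F . F . . . → 9 faults.
A − B = 8 − 9 = -1.

-1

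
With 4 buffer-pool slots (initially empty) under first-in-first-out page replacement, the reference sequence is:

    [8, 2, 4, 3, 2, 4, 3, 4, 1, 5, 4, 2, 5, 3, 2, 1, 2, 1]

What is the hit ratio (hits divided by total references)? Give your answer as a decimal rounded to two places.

0.61

8 → miss, frames (8)
2 → miss, frames (8 2)
4 → miss, frames (8 2 4)
3 → miss, frames (8 2 4 3)
2 → hit
4 → hit
3 → hit
4 → hit
1 → miss, evict 8, frames (2 4 3 1)
5 → miss, evict 2, frames (4 3 1 5)
4 → hit
2 → miss, evict 4, frames (3 1 5 2)
5 → hit
3 → hit
2 → hit
1 → hit
2 → hit
1 → hit
Hits: 11 of 18 references → 11/18 = 0.6111.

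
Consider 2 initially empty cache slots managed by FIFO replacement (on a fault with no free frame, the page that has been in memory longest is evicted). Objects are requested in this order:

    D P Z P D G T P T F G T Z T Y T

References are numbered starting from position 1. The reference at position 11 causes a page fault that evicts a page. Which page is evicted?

P

pos 1: D: fault, frames [D]
pos 2: P: fault, frames [D, P]
pos 3: Z: fault, evict D, frames [P, Z]
pos 4: P: hit
pos 5: D: fault, evict P, frames [Z, D]
pos 6: G: fault, evict Z, frames [D, G]
pos 7: T: fault, evict D, frames [G, T]
pos 8: P: fault, evict G, frames [T, P]
pos 9: T: hit
pos 10: F: fault, evict T, frames [P, F]
pos 11: G: fault, evict P, frames [F, G]
At position 11, page P is evicted.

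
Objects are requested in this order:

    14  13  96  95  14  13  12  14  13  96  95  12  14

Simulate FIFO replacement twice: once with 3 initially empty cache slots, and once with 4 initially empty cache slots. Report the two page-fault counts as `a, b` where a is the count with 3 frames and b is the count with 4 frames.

3 frames: F F F F F F F . . F F . F → 10 faults.
4 frames: F F F F . . F F F F F F F → 11 faults.
11 > 10: adding a frame increased faults — Belady's anomaly.

10, 11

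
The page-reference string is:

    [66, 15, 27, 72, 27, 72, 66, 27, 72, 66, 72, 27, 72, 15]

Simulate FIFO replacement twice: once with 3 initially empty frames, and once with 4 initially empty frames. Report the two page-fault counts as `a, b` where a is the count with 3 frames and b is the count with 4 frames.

3 frames: F F F F . . F . . . . . . F → 6 faults.
4 frames: F F F F . . . . . . . . . . → 4 faults.
4 < 6: adding a frame reduced faults, as is typical.

6, 4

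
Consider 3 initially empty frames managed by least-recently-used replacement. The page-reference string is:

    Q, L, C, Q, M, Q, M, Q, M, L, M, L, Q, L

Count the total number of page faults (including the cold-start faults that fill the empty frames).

Q: fault, frames (Q)
L: fault, frames (Q L)
C: fault, frames (Q L C)
Q: hit
M: fault, evict L, frames (C Q M)
Q: hit
M: hit
Q: hit
M: hit
L: fault, evict C, frames (Q M L)
M: hit
L: hit
Q: hit
L: hit
Page faults: 5.

5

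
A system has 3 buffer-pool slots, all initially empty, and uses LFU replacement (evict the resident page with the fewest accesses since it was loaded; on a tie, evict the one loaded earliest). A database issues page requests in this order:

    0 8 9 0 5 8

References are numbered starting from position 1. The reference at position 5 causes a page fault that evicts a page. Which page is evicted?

pos 1: 0: miss, frames {0}
pos 2: 8: miss, frames {0,8}
pos 3: 9: miss, frames {0,8,9}
pos 4: 0: hit
pos 5: 5: miss, evict 8, frames {0,9,5}
At position 5, page 8 is evicted.

8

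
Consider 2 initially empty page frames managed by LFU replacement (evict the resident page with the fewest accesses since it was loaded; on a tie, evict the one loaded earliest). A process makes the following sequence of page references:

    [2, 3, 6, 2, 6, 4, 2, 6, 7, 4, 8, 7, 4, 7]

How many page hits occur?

2: fault, frames (2)
3: fault, frames (2 3)
6: fault, evict 2, frames (3 6)
2: fault, evict 3, frames (6 2)
6: hit
4: fault, evict 2, frames (6 4)
2: fault, evict 4, frames (6 2)
6: hit
7: fault, evict 2, frames (6 7)
4: fault, evict 7, frames (6 4)
8: fault, evict 4, frames (6 8)
7: fault, evict 8, frames (6 7)
4: fault, evict 7, frames (6 4)
7: fault, evict 4, frames (6 7)
Hits: 2.

2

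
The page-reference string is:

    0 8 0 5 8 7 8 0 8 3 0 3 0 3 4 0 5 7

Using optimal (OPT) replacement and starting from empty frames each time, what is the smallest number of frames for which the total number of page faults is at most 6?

4

f=1: 18 faults
f=2: 9 faults
f=3: 7 faults
f=4: 6 faults
f=5: 6 faults
f=6: 6 faults
Smallest f with faults ≤ 6 is 4.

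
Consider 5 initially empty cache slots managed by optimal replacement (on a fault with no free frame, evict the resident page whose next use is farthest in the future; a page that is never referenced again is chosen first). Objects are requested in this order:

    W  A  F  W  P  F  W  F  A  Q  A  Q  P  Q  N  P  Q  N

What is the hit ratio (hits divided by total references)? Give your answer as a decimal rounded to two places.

W → fault, frames (W)
A → fault, frames (W A)
F → fault, frames (W A F)
W → hit
P → fault, frames (W A F P)
F → hit
W → hit
F → hit
A → hit
Q → fault, frames (W A F P Q)
A → hit
Q → hit
P → hit
Q → hit
N → fault, evict F, frames (W A P Q N)
P → hit
Q → hit
N → hit
Hits: 12 of 18 references → 12/18 = 0.6667.

0.67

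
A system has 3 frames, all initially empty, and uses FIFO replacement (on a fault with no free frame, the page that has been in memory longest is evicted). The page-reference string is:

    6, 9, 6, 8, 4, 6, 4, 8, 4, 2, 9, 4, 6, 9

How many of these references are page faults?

9

6 -> fault, frames (6)
9 -> fault, frames (6 9)
6 -> hit
8 -> fault, frames (6 9 8)
4 -> fault, evict 6, frames (9 8 4)
6 -> fault, evict 9, frames (8 4 6)
4 -> hit
8 -> hit
4 -> hit
2 -> fault, evict 8, frames (4 6 2)
9 -> fault, evict 4, frames (6 2 9)
4 -> fault, evict 6, frames (2 9 4)
6 -> fault, evict 2, frames (9 4 6)
9 -> hit
Page faults: 9.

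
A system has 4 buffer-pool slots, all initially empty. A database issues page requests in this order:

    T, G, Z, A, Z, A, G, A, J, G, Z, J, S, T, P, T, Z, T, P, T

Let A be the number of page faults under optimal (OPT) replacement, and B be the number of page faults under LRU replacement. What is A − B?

-2

Under OPT: F F F F . . . . F . . . F . F . . . . . → 7 faults.
Under LRU: F F F F . . . . F . . . F F F . F . . . → 9 faults.
A − B = 7 − 9 = -2.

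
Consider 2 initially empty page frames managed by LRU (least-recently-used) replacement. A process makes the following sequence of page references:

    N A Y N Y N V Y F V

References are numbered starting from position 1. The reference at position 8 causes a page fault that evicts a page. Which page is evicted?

N

pos 1: N: fault, frames (N)
pos 2: A: fault, frames (N A)
pos 3: Y: fault, evict N, frames (A Y)
pos 4: N: fault, evict A, frames (Y N)
pos 5: Y: hit
pos 6: N: hit
pos 7: V: fault, evict Y, frames (N V)
pos 8: Y: fault, evict N, frames (V Y)
At position 8, page N is evicted.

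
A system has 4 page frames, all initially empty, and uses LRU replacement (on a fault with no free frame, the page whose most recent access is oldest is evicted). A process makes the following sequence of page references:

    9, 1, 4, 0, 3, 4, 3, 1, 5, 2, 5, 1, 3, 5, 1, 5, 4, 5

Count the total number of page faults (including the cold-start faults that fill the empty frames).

9: miss, frames {9}
1: miss, frames {9,1}
4: miss, frames {9,1,4}
0: miss, frames {9,1,4,0}
3: miss, evict 9, frames {1,4,0,3}
4: hit
3: hit
1: hit
5: miss, evict 0, frames {4,3,1,5}
2: miss, evict 4, frames {3,1,5,2}
5: hit
1: hit
3: hit
5: hit
1: hit
5: hit
4: miss, evict 2, frames {3,1,5,4}
5: hit
Page faults: 8.

8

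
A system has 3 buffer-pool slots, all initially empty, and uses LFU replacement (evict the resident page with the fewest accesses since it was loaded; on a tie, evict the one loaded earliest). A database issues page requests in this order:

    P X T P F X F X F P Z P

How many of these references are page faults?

6

P → miss, frames [P]
X → miss, frames [P, X]
T → miss, frames [P, X, T]
P → hit
F → miss, evict X, frames [P, T, F]
X → miss, evict T, frames [P, F, X]
F → hit
X → hit
F → hit
P → hit
Z → miss, evict X, frames [P, F, Z]
P → hit
Page faults: 6.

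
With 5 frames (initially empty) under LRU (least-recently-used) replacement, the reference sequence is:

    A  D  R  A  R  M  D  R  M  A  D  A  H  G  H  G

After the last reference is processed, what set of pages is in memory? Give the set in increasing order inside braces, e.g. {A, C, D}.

A → fault, frames (A)
D → fault, frames (A D)
R → fault, frames (A D R)
A → hit
R → hit
M → fault, frames (D A R M)
D → hit
R → hit
M → hit
A → hit
D → hit
A → hit
H → fault, frames (R M D A H)
G → fault, evict R, frames (M D A H G)
H → hit
G → hit

{A, D, G, H, M}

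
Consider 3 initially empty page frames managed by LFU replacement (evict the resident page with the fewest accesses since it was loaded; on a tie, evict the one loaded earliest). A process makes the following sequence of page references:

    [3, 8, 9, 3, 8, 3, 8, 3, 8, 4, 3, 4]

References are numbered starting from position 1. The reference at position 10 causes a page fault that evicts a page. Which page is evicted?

pos 1: 3: miss, frames [3]
pos 2: 8: miss, frames [3, 8]
pos 3: 9: miss, frames [3, 8, 9]
pos 4: 3: hit
pos 5: 8: hit
pos 6: 3: hit
pos 7: 8: hit
pos 8: 3: hit
pos 9: 8: hit
pos 10: 4: miss, evict 9, frames [3, 8, 4]
At position 10, page 9 is evicted.

9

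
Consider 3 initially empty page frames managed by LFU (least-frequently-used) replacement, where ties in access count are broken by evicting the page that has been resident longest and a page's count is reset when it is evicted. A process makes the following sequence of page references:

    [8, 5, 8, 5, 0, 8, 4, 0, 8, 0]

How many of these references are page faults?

5

8 -> fault, frames {8}
5 -> fault, frames {8,5}
8 -> hit
5 -> hit
0 -> fault, frames {8,5,0}
8 -> hit
4 -> fault, evict 0, frames {8,5,4}
0 -> fault, evict 4, frames {8,5,0}
8 -> hit
0 -> hit
Page faults: 5.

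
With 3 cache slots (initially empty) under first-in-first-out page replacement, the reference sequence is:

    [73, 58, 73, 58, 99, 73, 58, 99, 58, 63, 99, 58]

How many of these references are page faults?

4

73 -> miss, frames {73}
58 -> miss, frames {73,58}
73 -> hit
58 -> hit
99 -> miss, frames {73,58,99}
73 -> hit
58 -> hit
99 -> hit
58 -> hit
63 -> miss, evict 73, frames {58,99,63}
99 -> hit
58 -> hit
Page faults: 4.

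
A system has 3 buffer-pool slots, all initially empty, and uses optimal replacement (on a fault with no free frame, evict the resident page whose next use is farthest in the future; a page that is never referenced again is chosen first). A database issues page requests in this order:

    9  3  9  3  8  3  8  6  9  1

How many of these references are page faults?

9 -> miss, frames (9)
3 -> miss, frames (9 3)
9 -> hit
3 -> hit
8 -> miss, frames (9 3 8)
3 -> hit
8 -> hit
6 -> miss, evict 8, frames (9 3 6)
9 -> hit
1 -> miss, evict 6, frames (9 3 1)
Page faults: 5.

5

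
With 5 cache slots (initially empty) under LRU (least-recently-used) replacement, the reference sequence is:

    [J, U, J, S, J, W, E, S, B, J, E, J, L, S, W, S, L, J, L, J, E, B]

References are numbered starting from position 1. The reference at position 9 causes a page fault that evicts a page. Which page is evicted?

pos 1: J -> fault, frames [J]
pos 2: U -> fault, frames [J, U]
pos 3: J -> hit
pos 4: S -> fault, frames [U, J, S]
pos 5: J -> hit
pos 6: W -> fault, frames [U, S, J, W]
pos 7: E -> fault, frames [U, S, J, W, E]
pos 8: S -> hit
pos 9: B -> fault, evict U, frames [J, W, E, S, B]
At position 9, page U is evicted.

U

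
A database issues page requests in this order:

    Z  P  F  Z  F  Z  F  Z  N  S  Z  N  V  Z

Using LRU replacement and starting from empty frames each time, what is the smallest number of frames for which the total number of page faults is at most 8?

3

f=1: 14 faults
f=2: 10 faults
f=3: 6 faults
f=4: 6 faults
f=5: 6 faults
f=6: 6 faults
Smallest f with faults ≤ 8 is 3.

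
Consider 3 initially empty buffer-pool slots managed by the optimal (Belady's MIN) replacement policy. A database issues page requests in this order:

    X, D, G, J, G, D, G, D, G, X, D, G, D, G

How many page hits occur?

9

X -> fault, frames [X]
D -> fault, frames [X, D]
G -> fault, frames [X, D, G]
J -> fault, evict X, frames [D, G, J]
G -> hit
D -> hit
G -> hit
D -> hit
G -> hit
X -> fault, evict J, frames [D, G, X]
D -> hit
G -> hit
D -> hit
G -> hit
Hits: 9.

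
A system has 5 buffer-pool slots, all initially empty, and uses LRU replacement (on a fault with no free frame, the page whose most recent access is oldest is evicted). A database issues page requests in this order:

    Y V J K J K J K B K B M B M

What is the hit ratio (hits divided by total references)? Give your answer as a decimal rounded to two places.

Y → miss, frames {Y}
V → miss, frames {Y,V}
J → miss, frames {Y,V,J}
K → miss, frames {Y,V,J,K}
J → hit
K → hit
J → hit
K → hit
B → miss, frames {Y,V,J,K,B}
K → hit
B → hit
M → miss, evict Y, frames {V,J,K,B,M}
B → hit
M → hit
Hits: 8 of 14 references → 8/14 = 0.5714.

0.57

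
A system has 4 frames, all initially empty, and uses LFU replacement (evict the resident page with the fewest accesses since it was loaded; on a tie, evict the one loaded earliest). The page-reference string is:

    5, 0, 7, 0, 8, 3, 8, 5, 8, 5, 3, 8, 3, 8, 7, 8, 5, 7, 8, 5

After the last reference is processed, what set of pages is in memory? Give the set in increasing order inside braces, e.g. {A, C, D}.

{3, 5, 7, 8}

5 → miss, frames [5]
0 → miss, frames [5, 0]
7 → miss, frames [5, 0, 7]
0 → hit
8 → miss, frames [5, 0, 7, 8]
3 → miss, evict 5, frames [0, 7, 8, 3]
8 → hit
5 → miss, evict 7, frames [0, 8, 3, 5]
8 → hit
5 → hit
3 → hit
8 → hit
3 → hit
8 → hit
7 → miss, evict 0, frames [8, 3, 5, 7]
8 → hit
5 → hit
7 → hit
8 → hit
5 → hit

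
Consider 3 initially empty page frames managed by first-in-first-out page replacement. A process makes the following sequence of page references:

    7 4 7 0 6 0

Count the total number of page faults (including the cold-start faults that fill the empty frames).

4

7 -> miss, frames [7]
4 -> miss, frames [7, 4]
7 -> hit
0 -> miss, frames [7, 4, 0]
6 -> miss, evict 7, frames [4, 0, 6]
0 -> hit
Page faults: 4.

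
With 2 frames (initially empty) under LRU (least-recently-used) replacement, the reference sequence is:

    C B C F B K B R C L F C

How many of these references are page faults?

10

C: miss, frames [C]
B: miss, frames [C, B]
C: hit
F: miss, evict B, frames [C, F]
B: miss, evict C, frames [F, B]
K: miss, evict F, frames [B, K]
B: hit
R: miss, evict K, frames [B, R]
C: miss, evict B, frames [R, C]
L: miss, evict R, frames [C, L]
F: miss, evict C, frames [L, F]
C: miss, evict L, frames [F, C]
Page faults: 10.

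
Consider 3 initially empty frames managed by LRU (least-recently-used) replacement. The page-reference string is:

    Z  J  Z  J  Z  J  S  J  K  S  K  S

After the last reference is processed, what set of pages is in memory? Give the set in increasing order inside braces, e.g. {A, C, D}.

{J, K, S}

Z → miss, frames {Z}
J → miss, frames {Z,J}
Z → hit
J → hit
Z → hit
J → hit
S → miss, frames {Z,J,S}
J → hit
K → miss, evict Z, frames {S,J,K}
S → hit
K → hit
S → hit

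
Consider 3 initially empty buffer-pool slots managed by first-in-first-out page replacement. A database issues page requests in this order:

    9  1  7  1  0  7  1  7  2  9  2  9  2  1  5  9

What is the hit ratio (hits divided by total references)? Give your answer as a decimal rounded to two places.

9: fault, frames (9)
1: fault, frames (9 1)
7: fault, frames (9 1 7)
1: hit
0: fault, evict 9, frames (1 7 0)
7: hit
1: hit
7: hit
2: fault, evict 1, frames (7 0 2)
9: fault, evict 7, frames (0 2 9)
2: hit
9: hit
2: hit
1: fault, evict 0, frames (2 9 1)
5: fault, evict 2, frames (9 1 5)
9: hit
Hits: 8 of 16 references → 8/16 = 0.5000.

0.50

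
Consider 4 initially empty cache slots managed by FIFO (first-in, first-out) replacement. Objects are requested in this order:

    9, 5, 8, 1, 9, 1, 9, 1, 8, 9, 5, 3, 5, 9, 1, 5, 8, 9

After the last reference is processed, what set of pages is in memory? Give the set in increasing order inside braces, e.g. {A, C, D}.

{3, 5, 8, 9}

9 -> miss, frames {9}
5 -> miss, frames {9,5}
8 -> miss, frames {9,5,8}
1 -> miss, frames {9,5,8,1}
9 -> hit
1 -> hit
9 -> hit
1 -> hit
8 -> hit
9 -> hit
5 -> hit
3 -> miss, evict 9, frames {5,8,1,3}
5 -> hit
9 -> miss, evict 5, frames {8,1,3,9}
1 -> hit
5 -> miss, evict 8, frames {1,3,9,5}
8 -> miss, evict 1, frames {3,9,5,8}
9 -> hit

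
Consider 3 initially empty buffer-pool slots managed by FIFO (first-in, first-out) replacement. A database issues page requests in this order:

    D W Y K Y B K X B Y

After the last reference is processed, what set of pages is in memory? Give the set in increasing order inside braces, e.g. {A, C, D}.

D: miss, frames (D)
W: miss, frames (D W)
Y: miss, frames (D W Y)
K: miss, evict D, frames (W Y K)
Y: hit
B: miss, evict W, frames (Y K B)
K: hit
X: miss, evict Y, frames (K B X)
B: hit
Y: miss, evict K, frames (B X Y)

{B, X, Y}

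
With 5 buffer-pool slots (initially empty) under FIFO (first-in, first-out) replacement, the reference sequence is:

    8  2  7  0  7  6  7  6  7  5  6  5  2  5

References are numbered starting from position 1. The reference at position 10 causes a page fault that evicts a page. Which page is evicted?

8

pos 1: 8 → fault, frames [8]
pos 2: 2 → fault, frames [8, 2]
pos 3: 7 → fault, frames [8, 2, 7]
pos 4: 0 → fault, frames [8, 2, 7, 0]
pos 5: 7 → hit
pos 6: 6 → fault, frames [8, 2, 7, 0, 6]
pos 7: 7 → hit
pos 8: 6 → hit
pos 9: 7 → hit
pos 10: 5 → fault, evict 8, frames [2, 7, 0, 6, 5]
At position 10, page 8 is evicted.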